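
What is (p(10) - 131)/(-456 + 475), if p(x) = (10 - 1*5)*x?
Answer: -81/19 ≈ -4.2632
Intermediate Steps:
p(x) = 5*x (p(x) = (10 - 5)*x = 5*x)
(p(10) - 131)/(-456 + 475) = (5*10 - 131)/(-456 + 475) = (50 - 131)/19 = -81*1/19 = -81/19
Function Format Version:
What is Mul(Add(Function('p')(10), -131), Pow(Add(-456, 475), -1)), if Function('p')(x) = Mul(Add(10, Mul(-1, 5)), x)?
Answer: Rational(-81, 19) ≈ -4.2632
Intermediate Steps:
Function('p')(x) = Mul(5, x) (Function('p')(x) = Mul(Add(10, -5), x) = Mul(5, x))
Mul(Add(Function('p')(10), -131), Pow(Add(-456, 475), -1)) = Mul(Add(Mul(5, 10), -131), Pow(Add(-456, 475), -1)) = Mul(Add(50, -131), Pow(19, -1)) = Mul(-81, Rational(1, 19)) = Rational(-81, 19)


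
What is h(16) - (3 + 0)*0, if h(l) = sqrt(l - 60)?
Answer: 2*I*sqrt(11) ≈ 6.6332*I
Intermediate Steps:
h(l) = sqrt(-60 + l)
h(16) - (3 + 0)*0 = sqrt(-60 + 16) - (3 + 0)*0 = sqrt(-44) - 3*0 = 2*I*sqrt(11) - 1*0 = 2*I*sqrt(11) + 0 = 2*I*sqrt(11)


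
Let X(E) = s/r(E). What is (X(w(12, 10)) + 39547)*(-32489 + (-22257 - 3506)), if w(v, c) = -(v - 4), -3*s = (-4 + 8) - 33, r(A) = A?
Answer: -13821728737/6 ≈ -2.3036e+9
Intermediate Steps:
s = 29/3 (s = -((-4 + 8) - 33)/3 = -(4 - 33)/3 = -⅓*(-29) = 29/3 ≈ 9.6667)
w(v, c) = 4 - v (w(v, c) = -(-4 + v) = 4 - v)
X(E) = 29/(3*E)
(X(w(12, 10)) + 39547)*(-32489 + (-22257 - 3506)) = (29/(3*(4 - 1*12)) + 39547)*(-32489 + (-22257 - 3506)) = (29/(3*(4 - 12)) + 39547)*(-32489 - 25763) = ((29/3)/(-8) + 39547)*(-58252) = ((29/3)*(-⅛) + 39547)*(-58252) = (-29/24 + 39547)*(-58252) = (949099/24)*(-58252) = -13821728737/6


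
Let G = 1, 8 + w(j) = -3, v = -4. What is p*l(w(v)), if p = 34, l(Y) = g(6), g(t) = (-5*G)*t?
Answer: -1020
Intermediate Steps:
w(j) = -11 (w(j) = -8 - 3 = -11)
g(t) = -5*t (g(t) = (-5*1)*t = -5*t)
l(Y) = -30 (l(Y) = -5*6 = -30)
p*l(w(v)) = 34*(-30) = -1020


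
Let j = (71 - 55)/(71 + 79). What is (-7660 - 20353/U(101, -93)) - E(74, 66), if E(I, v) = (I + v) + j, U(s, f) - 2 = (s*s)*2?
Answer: -11938029707/1530300 ≈ -7801.1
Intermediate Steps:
U(s, f) = 2 + 2*s² (U(s, f) = 2 + (s*s)*2 = 2 + s²*2 = 2 + 2*s²)
j = 8/75 (j = 16/150 = 16*(1/150) = 8/75 ≈ 0.10667)
E(I, v) = 8/75 + I + v (E(I, v) = (I + v) + 8/75 = 8/75 + I + v)
(-7660 - 20353/U(101, -93)) - E(74, 66) = (-7660 - 20353/(2 + 2*101²)) - (8/75 + 74 + 66) = (-7660 - 20353/(2 + 2*10201)) - 1*10508/75 = (-7660 - 20353/(2 + 20402)) - 10508/75 = (-7660 - 20353/20404) - 10508/75 = -156314993/20404 - 10508/75 = -11938029707/1530300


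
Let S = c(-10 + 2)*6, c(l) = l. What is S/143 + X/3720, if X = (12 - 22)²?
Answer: -8213/26598 ≈ -0.30878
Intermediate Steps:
X = 100 (X = (-10)² = 100)
S = -48 (S = (-10 + 2)*6 = -8*6 = -48)
S/143 + X/3720 = -48/143 + 100/3720 = -48*1/143 + 100*(1/3720) = -48/143 + 5/186 = -8213/26598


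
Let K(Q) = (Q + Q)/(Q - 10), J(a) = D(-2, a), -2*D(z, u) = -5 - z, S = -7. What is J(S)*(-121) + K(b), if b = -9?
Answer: -6861/38 ≈ -180.55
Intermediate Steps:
D(z, u) = 5/2 + z/2 (D(z, u) = -(-5 - z)/2 = 5/2 + z/2)
J(a) = 3/2 (J(a) = 5/2 + (1/2)*(-2) = 5/2 - 1 = 3/2)
K(Q) = 2*Q/(-10 + Q) (K(Q) = (2*Q)/(-10 + Q) = 2*Q/(-10 + Q))
J(S)*(-121) + K(b) = (3/2)*(-121) + 2*(-9)/(-10 - 9) = -363/2 + 2*(-9)/(-19) = -363/2 + 2*(-9)*(-1/19) = -363/2 + 18/19 = -6861/38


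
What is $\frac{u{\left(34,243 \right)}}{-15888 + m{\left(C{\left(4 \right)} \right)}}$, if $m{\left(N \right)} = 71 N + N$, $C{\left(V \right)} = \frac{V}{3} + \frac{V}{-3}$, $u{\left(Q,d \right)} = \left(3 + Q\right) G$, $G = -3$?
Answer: $\frac{37}{5296} \approx 0.0069864$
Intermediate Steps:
$u{\left(Q,d \right)} = -9 - 3 Q$ ($u{\left(Q,d \right)} = \left(3 + Q\right) \left(-3\right) = -9 - 3 Q$)
$C{\left(V \right)} = 0$ ($C{\left(V \right)} = V \frac{1}{3} + V \left(- \frac{1}{3}\right) = \frac{V}{3} - \frac{V}{3} = 0$)
$m{\left(N \right)} = 72 N$
$\frac{u{\left(34,243 \right)}}{-15888 + m{\left(C{\left(4 \right)} \right)}} = \frac{-9 - 102}{-15888 + 72 \cdot 0} = \frac{-9 - 102}{-15888 + 0} = - \frac{111}{-15888} = \left(-111\right) \left(- \frac{1}{15888}\right) = \frac{37}{5296}$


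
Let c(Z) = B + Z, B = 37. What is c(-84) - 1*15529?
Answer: -15576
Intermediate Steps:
c(Z) = 37 + Z
c(-84) - 1*15529 = (37 - 84) - 1*15529 = -47 - 15529 = -15576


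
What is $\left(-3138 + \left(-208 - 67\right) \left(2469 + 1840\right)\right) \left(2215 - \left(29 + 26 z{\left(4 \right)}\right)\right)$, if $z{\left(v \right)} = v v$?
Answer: $-2102960010$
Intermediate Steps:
$z{\left(v \right)} = v^{2}$
$\left(-3138 + \left(-208 - 67\right) \left(2469 + 1840\right)\right) \left(2215 - \left(29 + 26 z{\left(4 \right)}\right)\right) = \left(-3138 + \left(-208 - 67\right) \left(2469 + 1840\right)\right) \left(2215 - \left(29 + 26 \cdot 4^{2}\right)\right) = \left(-3138 - 1184975\right) \left(2215 - 445\right) = - 1188113 \left(2215 - 445\right) = \left(-1188113\right) 1770 = -2102960010$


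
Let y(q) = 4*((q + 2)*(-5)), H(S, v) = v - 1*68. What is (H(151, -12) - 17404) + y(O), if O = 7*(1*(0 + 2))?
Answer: -17804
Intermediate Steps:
H(S, v) = -68 + v (H(S, v) = v - 68 = -68 + v)
O = 14 (O = 7*(1*2) = 7*2 = 14)
y(q) = -40 - 20*q (y(q) = 4*((2 + q)*(-5)) = 4*(-10 - 5*q) = -40 - 20*q)
(H(151, -12) - 17404) + y(O) = ((-68 - 12) - 17404) + (-40 - 20*14) = (-80 - 17404) + (-40 - 280) = -17484 - 320 = -17804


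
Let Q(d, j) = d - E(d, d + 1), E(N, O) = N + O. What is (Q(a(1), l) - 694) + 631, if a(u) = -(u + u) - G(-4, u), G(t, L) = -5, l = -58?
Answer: -67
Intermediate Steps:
a(u) = 5 - 2*u (a(u) = -(u + u) - 1*(-5) = -2*u + 5 = 5 - 2*u)
Q(d, j) = -1 - d (Q(d, j) = d - (d + (d + 1)) = d - (d + (1 + d)) = d - (1 + 2*d) = d + (-1 - 2*d) = -1 - d)
(Q(a(1), l) - 694) + 631 = ((-1 - (5 - 2*1)) - 694) + 631 = ((-1 - (5 - 2)) - 694) + 631 = ((-1 - 1*3) - 694) + 631 = ((-1 - 3) - 694) + 631 = (-4 - 694) + 631 = -698 + 631 = -67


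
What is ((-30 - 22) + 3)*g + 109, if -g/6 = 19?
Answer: 5695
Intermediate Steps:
g = -114 (g = -6*19 = -114)
((-30 - 22) + 3)*g + 109 = ((-30 - 22) + 3)*(-114) + 109 = (-52 + 3)*(-114) + 109 = -49*(-114) + 109 = 5586 + 109 = 5695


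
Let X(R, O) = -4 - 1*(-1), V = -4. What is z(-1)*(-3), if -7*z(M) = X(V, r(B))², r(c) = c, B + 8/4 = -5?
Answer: 27/7 ≈ 3.8571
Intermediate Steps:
B = -7 (B = -2 - 5 = -7)
X(R, O) = -3 (X(R, O) = -4 + 1 = -3)
z(M) = -9/7 (z(M) = -⅐*(-3)² = -⅐*9 = -9/7)
z(-1)*(-3) = -9/7*(-3) = 27/7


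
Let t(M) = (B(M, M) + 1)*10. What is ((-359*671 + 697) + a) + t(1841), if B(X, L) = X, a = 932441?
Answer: 710669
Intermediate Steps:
t(M) = 10 + 10*M (t(M) = (M + 1)*10 = (1 + M)*10 = 10 + 10*M)
((-359*671 + 697) + a) + t(1841) = ((-359*671 + 697) + 932441) + (10 + 10*1841) = ((-240889 + 697) + 932441) + (10 + 18410) = (-240192 + 932441) + 18420 = 692249 + 18420 = 710669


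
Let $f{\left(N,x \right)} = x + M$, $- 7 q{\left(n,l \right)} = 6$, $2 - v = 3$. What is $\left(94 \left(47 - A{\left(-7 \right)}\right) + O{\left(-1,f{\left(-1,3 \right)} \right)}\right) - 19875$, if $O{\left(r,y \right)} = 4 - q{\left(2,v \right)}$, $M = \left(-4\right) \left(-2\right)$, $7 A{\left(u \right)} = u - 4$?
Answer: $- \frac{107131}{7} \approx -15304.0$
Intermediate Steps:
$v = -1$ ($v = 2 - 3 = -1$)
$q{\left(n,l \right)} = - \frac{6}{7}$ ($q{\left(n,l \right)} = \left(- \frac{1}{7}\right) 6 = - \frac{6}{7}$)
$A{\left(u \right)} = - \frac{4}{7} + \frac{u}{7}$ ($A{\left(u \right)} = \frac{u - 4}{7} = \frac{-4 + u}{7} = - \frac{4}{7} + \frac{u}{7}$)
$M = 8$
$f{\left(N,x \right)} = 8 + x$ ($f{\left(N,x \right)} = x + 8 = 8 + x$)
$O{\left(r,y \right)} = \frac{34}{7}$ ($O{\left(r,y \right)} = 4 - - \frac{6}{7} = 4 + \frac{6}{7} = \frac{34}{7}$)
$\left(94 \left(47 - A{\left(-7 \right)}\right) + O{\left(-1,f{\left(-1,3 \right)} \right)}\right) - 19875 = \left(94 \left(47 - \left(- \frac{4}{7} + \frac{1}{7} \left(-7\right)\right)\right) + \frac{34}{7}\right) - 19875 = \left(94 \left(47 - \left(- \frac{4}{7} - 1\right)\right) + \frac{34}{7}\right) - 19875 = \left(94 \left(47 - - \frac{11}{7}\right) + \frac{34}{7}\right) - 19875 = \left(94 \left(47 + \frac{11}{7}\right) + \frac{34}{7}\right) - 19875 = \left(94 \cdot \frac{340}{7} + \frac{34}{7}\right) - 19875 = \left(\frac{31960}{7} + \frac{34}{7}\right) - 19875 = \frac{31994}{7} - 19875 = - \frac{107131}{7}$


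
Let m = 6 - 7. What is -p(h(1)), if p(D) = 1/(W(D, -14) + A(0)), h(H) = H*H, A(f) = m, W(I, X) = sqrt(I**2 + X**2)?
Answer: -1/196 - sqrt(197)/196 ≈ -0.076713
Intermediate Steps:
m = -1
A(f) = -1
h(H) = H**2
p(D) = 1/(-1 + sqrt(196 + D**2)) (p(D) = 1/(sqrt(D**2 + (-14)**2) - 1) = 1/(sqrt(D**2 + 196) - 1) = 1/(sqrt(196 + D**2) - 1) = 1/(-1 + sqrt(196 + D**2)))
-p(h(1)) = -1/(-1 + sqrt(196 + (1**2)**2)) = -1/(-1 + sqrt(196 + 1**2)) = -1/(-1 + sqrt(196 + 1)) = -1/(-1 + sqrt(197))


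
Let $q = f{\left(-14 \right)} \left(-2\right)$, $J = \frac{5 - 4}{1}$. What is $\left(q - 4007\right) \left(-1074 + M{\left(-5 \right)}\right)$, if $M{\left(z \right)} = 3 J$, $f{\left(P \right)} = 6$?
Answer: $4304349$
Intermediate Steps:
$J = 1$ ($J = 1 \cdot 1 = 1$)
$q = -12$ ($q = 6 \left(-2\right) = -12$)
$M{\left(z \right)} = 3$ ($M{\left(z \right)} = 3 \cdot 1 = 3$)
$\left(q - 4007\right) \left(-1074 + M{\left(-5 \right)}\right) = \left(-12 - 4007\right) \left(-1074 + 3\right) = \left(-4019\right) \left(-1071\right) = 4304349$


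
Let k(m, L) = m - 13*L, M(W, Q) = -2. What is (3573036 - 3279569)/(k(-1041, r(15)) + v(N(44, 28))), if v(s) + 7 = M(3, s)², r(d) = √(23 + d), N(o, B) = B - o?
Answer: -153189774/541757 + 3815071*√38/1083514 ≈ -261.06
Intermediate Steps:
v(s) = -3 (v(s) = -7 + (-2)² = -7 + 4 = -3)
(3573036 - 3279569)/(k(-1041, r(15)) + v(N(44, 28))) = (3573036 - 3279569)/((-1041 - 13*√(23 + 15)) - 3) = 293467/((-1041 - 13*√38) - 3) = 293467/(-1044 - 13*√38)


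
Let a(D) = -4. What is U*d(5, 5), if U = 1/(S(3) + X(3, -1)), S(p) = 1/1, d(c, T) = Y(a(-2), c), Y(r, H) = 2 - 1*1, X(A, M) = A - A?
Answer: 1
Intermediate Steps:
X(A, M) = 0
Y(r, H) = 1 (Y(r, H) = 2 - 1 = 1)
d(c, T) = 1
S(p) = 1
U = 1 (U = 1/(1 + 0) = 1/1 = 1)
U*d(5, 5) = 1*1 = 1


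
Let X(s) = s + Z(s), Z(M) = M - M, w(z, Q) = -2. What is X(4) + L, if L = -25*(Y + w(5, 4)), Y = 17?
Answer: -371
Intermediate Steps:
Z(M) = 0
X(s) = s (X(s) = s + 0 = s)
L = -375 (L = -25*(17 - 2) = -25*15 = -375)
X(4) + L = 4 - 375 = -371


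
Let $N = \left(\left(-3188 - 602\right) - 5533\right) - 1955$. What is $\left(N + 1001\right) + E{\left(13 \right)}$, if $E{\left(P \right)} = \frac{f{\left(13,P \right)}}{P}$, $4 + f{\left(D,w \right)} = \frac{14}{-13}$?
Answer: $- \frac{1736879}{169} \approx -10277.0$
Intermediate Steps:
$f{\left(D,w \right)} = - \frac{66}{13}$ ($f{\left(D,w \right)} = -4 + \frac{14}{-13} = -4 + 14 \left(- \frac{1}{13}\right) = -4 - \frac{14}{13} = - \frac{66}{13}$)
$N = -11278$ ($N = \left(-3790 - 5533\right) - 1955 = -9323 - 1955 = -11278$)
$E{\left(P \right)} = - \frac{66}{13 P}$
$\left(N + 1001\right) + E{\left(13 \right)} = \left(-11278 + 1001\right) - \frac{66}{13 \cdot 13} = -10277 - \frac{66}{169} = - \frac{1736879}{169}$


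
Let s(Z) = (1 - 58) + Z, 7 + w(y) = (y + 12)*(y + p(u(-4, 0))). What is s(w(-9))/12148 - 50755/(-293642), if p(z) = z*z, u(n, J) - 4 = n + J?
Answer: 294925159/1783581508 ≈ 0.16536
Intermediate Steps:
u(n, J) = 4 + J + n (u(n, J) = 4 + (n + J) = 4 + (J + n) = 4 + J + n)
p(z) = z**2
w(y) = -7 + y*(12 + y) (w(y) = -7 + (y + 12)*(y + (4 + 0 - 4)**2) = -7 + (12 + y)*(y + 0**2) = -7 + (12 + y)*(y + 0) = -7 + (12 + y)*y = -7 + y*(12 + y))
s(Z) = -57 + Z
s(w(-9))/12148 - 50755/(-293642) = (-57 + (-7 + (-9)**2 + 12*(-9)))/12148 - 50755/(-293642) = (-57 + (-7 + 81 - 108))*(1/12148) - 50755*(-1/293642) = (-57 - 34)*(1/12148) + 50755/293642 = -91*1/12148 + 50755/293642 = -91/12148 + 50755/293642 = 294925159/1783581508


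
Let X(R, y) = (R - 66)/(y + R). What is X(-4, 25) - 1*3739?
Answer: -11227/3 ≈ -3742.3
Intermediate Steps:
X(R, y) = (-66 + R)/(R + y)
X(-4, 25) - 1*3739 = (-66 - 4)/(-4 + 25) - 1*3739 = -70/21 - 3739 = (1/21)*(-70) - 3739 = -10/3 - 3739 = -11227/3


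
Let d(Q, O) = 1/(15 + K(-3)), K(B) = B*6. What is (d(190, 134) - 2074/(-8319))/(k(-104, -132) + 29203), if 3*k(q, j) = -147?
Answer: -233/80844042 ≈ -2.8821e-6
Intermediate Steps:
K(B) = 6*B
d(Q, O) = -⅓ (d(Q, O) = 1/(15 + 6*(-3)) = 1/(15 - 18) = 1/(-3) = -⅓)
k(q, j) = -49 (k(q, j) = (⅓)*(-147) = -49)
(d(190, 134) - 2074/(-8319))/(k(-104, -132) + 29203) = (-⅓ - 2074/(-8319))/(-49 + 29203) = (-⅓ - 2074*(-1/8319))/29154 = (-⅓ + 2074/8319)*(1/29154) = -233/2773*1/29154 = -233/80844042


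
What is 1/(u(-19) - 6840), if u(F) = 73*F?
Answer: -1/8227 ≈ -0.00012155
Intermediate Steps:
1/(u(-19) - 6840) = 1/(73*(-19) - 6840) = 1/(-1387 - 6840) = 1/(-8227) = -1/8227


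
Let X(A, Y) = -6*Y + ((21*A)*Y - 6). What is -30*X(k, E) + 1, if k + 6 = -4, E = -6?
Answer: -38699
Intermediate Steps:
k = -10 (k = -6 - 4 = -10)
X(A, Y) = -6 - 6*Y + 21*A*Y (X(A, Y) = -6*Y + (21*A*Y - 6) = -6*Y + (-6 + 21*A*Y) = -6 - 6*Y + 21*A*Y)
-30*X(k, E) + 1 = -30*(-6 - 6*(-6) + 21*(-10)*(-6)) + 1 = -30*(-6 + 36 + 1260) + 1 = -30*1290 + 1 = -38700 + 1 = -38699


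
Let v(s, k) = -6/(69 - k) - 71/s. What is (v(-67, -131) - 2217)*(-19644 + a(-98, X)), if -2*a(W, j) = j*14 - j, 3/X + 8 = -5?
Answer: 116652886857/2680 ≈ 4.3527e+7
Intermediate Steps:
X = -3/13 (X = 3/(-8 - 5) = 3/(-13) = 3*(-1/13) = -3/13 ≈ -0.23077)
a(W, j) = -13*j/2 (a(W, j) = -(j*14 - j)/2 = -(14*j - j)/2 = -13*j/2)
v(s, k) = -71/s - 6/(69 - k)
(v(-67, -131) - 2217)*(-19644 + a(-98, X)) = ((4899 - 71*(-131) + 6*(-67))/((-67)*(-69 - 131)) - 2217)*(-19644 - 13/2*(-3/13)) = (-1/67*(4899 + 9301 - 402)/(-200) - 2217)*(-19644 + 3/2) = (-1/67*(-1/200)*13798 - 2217)*(-39285/2) = (6899/6700 - 2217)*(-39285/2) = -14847001/6700*(-39285/2) = 116652886857/2680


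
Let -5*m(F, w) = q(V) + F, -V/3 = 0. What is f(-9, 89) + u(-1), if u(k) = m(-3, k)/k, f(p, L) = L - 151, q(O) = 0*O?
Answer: -313/5 ≈ -62.600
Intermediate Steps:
V = 0 (V = -3*0 = 0)
q(O) = 0
f(p, L) = -151 + L
m(F, w) = -F/5 (m(F, w) = -(0 + F)/5 = -F/5)
u(k) = 3/(5*k) (u(k) = (-1/5*(-3))/k = 3/(5*k))
f(-9, 89) + u(-1) = (-151 + 89) + (3/5)/(-1) = -62 + (3/5)*(-1) = -62 - 3/5 = -313/5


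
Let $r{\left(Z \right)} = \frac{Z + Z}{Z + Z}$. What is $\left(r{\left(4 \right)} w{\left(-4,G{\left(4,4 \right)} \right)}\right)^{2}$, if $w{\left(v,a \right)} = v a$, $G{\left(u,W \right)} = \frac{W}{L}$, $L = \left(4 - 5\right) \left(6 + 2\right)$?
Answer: $4$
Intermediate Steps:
$L = -8$ ($L = \left(-1\right) 8 = -8$)
$r{\left(Z \right)} = 1$ ($r{\left(Z \right)} = \frac{2 Z}{2 Z} = 2 Z \frac{1}{2 Z} = 1$)
$G{\left(u,W \right)} = - \frac{W}{8}$ ($G{\left(u,W \right)} = \frac{W}{-8} = W \left(- \frac{1}{8}\right) = - \frac{W}{8}$)
$w{\left(v,a \right)} = a v$
$\left(r{\left(4 \right)} w{\left(-4,G{\left(4,4 \right)} \right)}\right)^{2} = \left(1 \left(- \frac{1}{8}\right) 4 \left(-4\right)\right)^{2} = \left(1 \left(\left(- \frac{1}{2}\right) \left(-4\right)\right)\right)^{2} = \left(1 \cdot 2\right)^{2} = 2^{2} = 4$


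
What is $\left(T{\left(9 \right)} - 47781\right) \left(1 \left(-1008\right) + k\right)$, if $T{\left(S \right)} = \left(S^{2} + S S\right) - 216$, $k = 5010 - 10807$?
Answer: $325517175$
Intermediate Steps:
$k = -5797$ ($k = 5010 - 10807 = -5797$)
$T{\left(S \right)} = -216 + 2 S^{2}$ ($T{\left(S \right)} = \left(S^{2} + S^{2}\right) - 216 = 2 S^{2} - 216 = -216 + 2 S^{2}$)
$\left(T{\left(9 \right)} - 47781\right) \left(1 \left(-1008\right) + k\right) = \left(\left(-216 + 2 \cdot 9^{2}\right) - 47781\right) \left(1 \left(-1008\right) - 5797\right) = \left(\left(-216 + 2 \cdot 81\right) - 47781\right) \left(-1008 - 5797\right) = \left(\left(-216 + 162\right) - 47781\right) \left(-6805\right) = \left(-54 - 47781\right) \left(-6805\right) = \left(-47835\right) \left(-6805\right) = 325517175$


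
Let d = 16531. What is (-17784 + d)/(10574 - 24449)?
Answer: 1253/13875 ≈ 0.090306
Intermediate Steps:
(-17784 + d)/(10574 - 24449) = (-17784 + 16531)/(10574 - 24449) = -1253/(-13875) = -1253*(-1/13875) = 1253/13875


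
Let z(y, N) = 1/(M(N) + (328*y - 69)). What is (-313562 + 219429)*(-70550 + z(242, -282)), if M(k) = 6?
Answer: 40517248290909/6101 ≈ 6.6411e+9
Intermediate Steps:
z(y, N) = 1/(-63 + 328*y) (z(y, N) = 1/(6 + (328*y - 69)) = 1/(6 + (-69 + 328*y)) = 1/(-63 + 328*y))
(-313562 + 219429)*(-70550 + z(242, -282)) = (-313562 + 219429)*(-70550 + 1/(-63 + 328*242)) = -94133*(-70550 + 1/(-63 + 79376)) = -94133*(-70550 + 1/79313) = -94133*(-5595532149/79313) = 40517248290909/6101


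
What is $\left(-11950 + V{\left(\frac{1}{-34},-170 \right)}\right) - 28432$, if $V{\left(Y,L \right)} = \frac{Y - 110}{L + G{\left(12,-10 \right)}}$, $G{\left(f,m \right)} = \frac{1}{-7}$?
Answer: $- \frac{545067507}{13498} \approx -40381.0$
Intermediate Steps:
$G{\left(f,m \right)} = - \frac{1}{7}$
$V{\left(Y,L \right)} = \frac{-110 + Y}{- \frac{1}{7} + L}$ ($V{\left(Y,L \right)} = \frac{Y - 110}{L - \frac{1}{7}} = \frac{-110 + Y}{- \frac{1}{7} + L}$)
$\left(-11950 + V{\left(\frac{1}{-34},-170 \right)}\right) - 28432 = \left(-11950 + \frac{7 \left(-110 + \frac{1}{-34}\right)}{-1 + 7 \left(-170\right)}\right) - 28432 = \left(-11950 + \frac{7 \left(-110 - \frac{1}{34}\right)}{-1 - 1190}\right) - 28432 = \left(-11950 + 7 \frac{1}{-1191} \left(- \frac{3741}{34}\right)\right) - 28432 = \left(-11950 + 7 \left(- \frac{1}{1191}\right) \left(- \frac{3741}{34}\right)\right) - 28432 = \left(-11950 + \frac{8729}{13498}\right) - 28432 = - \frac{161292371}{13498} - 28432 = - \frac{545067507}{13498}$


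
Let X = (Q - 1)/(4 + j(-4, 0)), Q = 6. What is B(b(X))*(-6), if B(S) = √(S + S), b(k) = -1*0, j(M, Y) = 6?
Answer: 0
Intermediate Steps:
X = ½ (X = (6 - 1)/(4 + 6) = 5/10 = 5*(⅒) = ½ ≈ 0.50000)
b(k) = 0
B(S) = √2*√S (B(S) = √(2*S) = √2*√S)
B(b(X))*(-6) = (√2*√0)*(-6) = (√2*0)*(-6) = 0*(-6) = 0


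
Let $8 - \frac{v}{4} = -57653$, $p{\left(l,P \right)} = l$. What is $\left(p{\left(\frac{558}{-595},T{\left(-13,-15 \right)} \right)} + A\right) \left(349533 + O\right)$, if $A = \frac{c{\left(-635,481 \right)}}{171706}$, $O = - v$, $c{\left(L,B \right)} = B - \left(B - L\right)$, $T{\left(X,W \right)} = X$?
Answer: $- \frac{11435905922197}{102165070} \approx -1.1194 \cdot 10^{5}$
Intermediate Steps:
$v = 230644$ ($v = 32 - -230612 = 32 + 230612 = 230644$)
$c{\left(L,B \right)} = L$ ($c{\left(L,B \right)} = B - \left(B - L\right) = L$)
$O = -230644$ ($O = \left(-1\right) 230644 = -230644$)
$A = - \frac{635}{171706} \approx -0.0036982$
$\left(p{\left(\frac{558}{-595},T{\left(-13,-15 \right)} \right)} + A\right) \left(349533 + O\right) = \left(\frac{558}{-595} - \frac{635}{171706}\right) \left(349533 - 230644\right) = \left(558 \left(- \frac{1}{595}\right) - \frac{635}{171706}\right) 118889 = \left(- \frac{558}{595} - \frac{635}{171706}\right) 118889 = \left(- \frac{96189773}{102165070}\right) 118889 = - \frac{11435905922197}{102165070}$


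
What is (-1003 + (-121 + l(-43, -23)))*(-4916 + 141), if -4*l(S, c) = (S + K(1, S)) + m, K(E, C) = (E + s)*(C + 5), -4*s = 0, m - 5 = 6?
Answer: 10567075/2 ≈ 5.2835e+6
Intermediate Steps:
m = 11 (m = 5 + 6 = 11)
s = 0 (s = -1/4*0 = 0)
K(E, C) = E*(5 + C) (K(E, C) = (E + 0)*(C + 5) = E*(5 + C))
l(S, c) = -4 - S/2 (l(S, c) = -((S + 1*(5 + S)) + 11)/4 = -((S + (5 + S)) + 11)/4 = -((5 + 2*S) + 11)/4 = -(16 + 2*S)/4 = -4 - S/2)
(-1003 + (-121 + l(-43, -23)))*(-4916 + 141) = (-1003 + (-121 + (-4 - 1/2*(-43))))*(-4916 + 141) = (-1003 + (-121 + (-4 + 43/2)))*(-4775) = (-1003 + (-121 + 35/2))*(-4775) = (-1003 - 207/2)*(-4775) = -2213/2*(-4775) = 10567075/2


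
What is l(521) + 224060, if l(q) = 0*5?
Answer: 224060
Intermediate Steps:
l(q) = 0
l(521) + 224060 = 0 + 224060 = 224060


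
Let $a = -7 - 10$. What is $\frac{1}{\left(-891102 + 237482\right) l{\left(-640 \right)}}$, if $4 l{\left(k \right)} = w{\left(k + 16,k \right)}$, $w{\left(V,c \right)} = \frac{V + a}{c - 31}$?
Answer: $- \frac{61}{9522055} \approx -6.4062 \cdot 10^{-6}$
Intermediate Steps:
$a = -17$
$w{\left(V,c \right)} = \frac{-17 + V}{-31 + c}$ ($w{\left(V,c \right)} = \frac{V - 17}{c - 31} = \frac{-17 + V}{-31 + c}$)
$l{\left(k \right)} = \frac{-1 + k}{4 \left(-31 + k\right)}$ ($l{\left(k \right)} = \frac{\frac{1}{-31 + k} \left(-17 + \left(k + 16\right)\right)}{4} = \frac{\frac{1}{-31 + k} \left(-17 + \left(16 + k\right)\right)}{4} = \frac{\frac{1}{-31 + k} \left(-1 + k\right)}{4} = \frac{-1 + k}{4 \left(-31 + k\right)}$)
$\frac{1}{\left(-891102 + 237482\right) l{\left(-640 \right)}} = \frac{1}{\left(-891102 + 237482\right) \frac{-1 - 640}{4 \left(-31 - 640\right)}} = \frac{1}{\left(-653620\right) \frac{1}{4} \frac{1}{-671} \left(-641\right)} = - \frac{1}{653620 \cdot \frac{1}{4} \left(- \frac{1}{671}\right) \left(-641\right)} = - \frac{1}{653620 \cdot \frac{641}{2684}} = \left(- \frac{1}{653620}\right) \frac{2684}{641} = - \frac{61}{9522055}$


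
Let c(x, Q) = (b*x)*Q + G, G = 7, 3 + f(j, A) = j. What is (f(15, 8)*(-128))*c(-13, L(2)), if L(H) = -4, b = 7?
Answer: -569856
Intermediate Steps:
f(j, A) = -3 + j
c(x, Q) = 7 + 7*Q*x (c(x, Q) = (7*x)*Q + 7 = 7*Q*x + 7 = 7 + 7*Q*x)
(f(15, 8)*(-128))*c(-13, L(2)) = ((-3 + 15)*(-128))*(7 + 7*(-4)*(-13)) = (12*(-128))*(7 + 364) = -1536*371 = -569856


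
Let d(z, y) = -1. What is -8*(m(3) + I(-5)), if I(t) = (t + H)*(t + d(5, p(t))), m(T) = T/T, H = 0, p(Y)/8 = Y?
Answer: -248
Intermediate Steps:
p(Y) = 8*Y
m(T) = 1
I(t) = t*(-1 + t) (I(t) = (t + 0)*(t - 1) = t*(-1 + t))
-8*(m(3) + I(-5)) = -8*(1 - 5*(-1 - 5)) = -8*(1 - 5*(-6)) = -8*(1 + 30) = -8*31 = -248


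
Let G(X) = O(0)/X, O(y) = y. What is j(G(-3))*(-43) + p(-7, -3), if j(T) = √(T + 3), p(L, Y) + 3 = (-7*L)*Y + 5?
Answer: -145 - 43*√3 ≈ -219.48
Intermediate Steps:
p(L, Y) = 2 - 7*L*Y (p(L, Y) = -3 + ((-7*L)*Y + 5) = -3 + (-7*L*Y + 5) = -3 + (5 - 7*L*Y) = 2 - 7*L*Y)
G(X) = 0 (G(X) = 0/X = 0)
j(T) = √(3 + T)
j(G(-3))*(-43) + p(-7, -3) = √(3 + 0)*(-43) + (2 - 7*(-7)*(-3)) = √3*(-43) + (2 - 147) = -43*√3 - 145 = -145 - 43*√3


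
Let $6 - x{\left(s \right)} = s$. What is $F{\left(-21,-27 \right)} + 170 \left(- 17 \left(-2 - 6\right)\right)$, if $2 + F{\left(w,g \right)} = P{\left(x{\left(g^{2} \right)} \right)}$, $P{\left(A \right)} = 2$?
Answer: $23120$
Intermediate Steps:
$x{\left(s \right)} = 6 - s$
$F{\left(w,g \right)} = 0$ ($F{\left(w,g \right)} = -2 + 2 = 0$)
$F{\left(-21,-27 \right)} + 170 \left(- 17 \left(-2 - 6\right)\right) = 0 + 170 \left(- 17 \left(-2 - 6\right)\right) = 0 + 170 \left(\left(-17\right) \left(-8\right)\right) = 0 + 170 \cdot 136 = 0 + 23120 = 23120$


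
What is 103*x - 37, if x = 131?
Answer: 13456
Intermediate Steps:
103*x - 37 = 103*131 - 37 = 13493 - 37 = 13456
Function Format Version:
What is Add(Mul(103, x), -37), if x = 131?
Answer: 13456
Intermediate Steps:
Add(Mul(103, x), -37) = Add(Mul(103, 131), -37) = Add(13493, -37) = 13456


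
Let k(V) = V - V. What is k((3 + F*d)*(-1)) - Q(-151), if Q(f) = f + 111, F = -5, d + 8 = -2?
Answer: 40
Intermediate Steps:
d = -10 (d = -8 - 2 = -10)
Q(f) = 111 + f
k(V) = 0
k((3 + F*d)*(-1)) - Q(-151) = 0 - (111 - 151) = 0 - 1*(-40) = 0 + 40 = 40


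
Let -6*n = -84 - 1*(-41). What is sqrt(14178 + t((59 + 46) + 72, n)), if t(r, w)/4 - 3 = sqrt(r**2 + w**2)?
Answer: sqrt(127710 + 6*sqrt(1129693))/3 ≈ 122.06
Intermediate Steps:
n = 43/6 (n = -(-84 - 1*(-41))/6 = -(-84 + 41)/6 = -1/6*(-43) = 43/6 ≈ 7.1667)
t(r, w) = 12 + 4*sqrt(r**2 + w**2)
sqrt(14178 + t((59 + 46) + 72, n)) = sqrt(14178 + (12 + 4*sqrt(((59 + 46) + 72)**2 + (43/6)**2))) = sqrt(14178 + (12 + 4*sqrt((105 + 72)**2 + 1849/36))) = sqrt(14178 + (12 + 4*sqrt(177**2 + 1849/36))) = sqrt(14178 + (12 + 4*sqrt(31329 + 1849/36))) = sqrt(14178 + (12 + 4*sqrt(1129693/36))) = sqrt(14178 + (12 + 4*(sqrt(1129693)/6))) = sqrt(14178 + (12 + 2*sqrt(1129693)/3)) = sqrt(14190 + 2*sqrt(1129693)/3)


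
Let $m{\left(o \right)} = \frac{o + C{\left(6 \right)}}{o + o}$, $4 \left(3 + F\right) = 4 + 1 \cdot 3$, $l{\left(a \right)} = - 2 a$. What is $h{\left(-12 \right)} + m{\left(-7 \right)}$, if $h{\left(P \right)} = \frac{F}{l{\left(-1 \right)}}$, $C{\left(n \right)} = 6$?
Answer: $- \frac{31}{56} \approx -0.55357$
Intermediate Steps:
$F = - \frac{5}{4}$ ($F = -3 + \frac{4 + 1 \cdot 3}{4} = -3 + \frac{4 + 3}{4} = -3 + \frac{1}{4} \cdot 7 = -3 + \frac{7}{4} = - \frac{5}{4} \approx -1.25$)
$m{\left(o \right)} = \frac{6 + o}{2 o}$ ($m{\left(o \right)} = \frac{o + 6}{o + o} = \frac{6 + o}{2 o}$)
$h{\left(P \right)} = - \frac{5}{8}$ ($h{\left(P \right)} = - \frac{5}{4 \left(\left(-2\right) \left(-1\right)\right)} = - \frac{5}{4 \cdot 2} = \left(- \frac{5}{4}\right) \frac{1}{2} = - \frac{5}{8}$)
$h{\left(-12 \right)} + m{\left(-7 \right)} = - \frac{5}{8} + \frac{6 - 7}{2 \left(-7\right)} = - \frac{5}{8} + \frac{1}{2} \left(- \frac{1}{7}\right) \left(-1\right) = - \frac{5}{8} + \frac{1}{14} = - \frac{31}{56}$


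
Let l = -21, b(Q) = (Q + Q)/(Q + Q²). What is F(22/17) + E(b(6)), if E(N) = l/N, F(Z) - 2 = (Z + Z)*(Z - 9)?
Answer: -52855/578 ≈ -91.445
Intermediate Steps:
b(Q) = 2*Q/(Q + Q²) (b(Q) = (2*Q)/(Q + Q²) = 2*Q/(Q + Q²))
F(Z) = 2 + 2*Z*(-9 + Z) (F(Z) = 2 + (Z + Z)*(Z - 9) = 2 + (2*Z)*(-9 + Z) = 2 + 2*Z*(-9 + Z))
E(N) = -21/N
F(22/17) + E(b(6)) = (2 - 396/17 + 2*(22/17)²) - 21/(2/(1 + 6)) = (2 - 396/17 + 2*(22*(1/17))²) - 21/(2/7) = (2 - 18*22/17 + 2*(22/17)²) - 21/(2*(⅐)) = (2 - 396/17 + 2*(484/289)) - 21/2/7 = (2 - 396/17 + 968/289) - 21*7/2 = -5186/289 - 147/2 = -52855/578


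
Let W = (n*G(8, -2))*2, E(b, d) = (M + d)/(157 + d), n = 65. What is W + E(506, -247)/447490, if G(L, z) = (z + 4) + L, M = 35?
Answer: 13089082553/10068525 ≈ 1300.0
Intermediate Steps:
G(L, z) = 4 + L + z (G(L, z) = (4 + z) + L = 4 + L + z)
E(b, d) = (35 + d)/(157 + d)
W = 1300 (W = (65*(4 + 8 - 2))*2 = (65*10)*2 = 650*2 = 1300)
W + E(506, -247)/447490 = 1300 + ((35 - 247)/(157 - 247))/447490 = 1300 + (-212/(-90))*(1/447490) = 1300 - 1/90*(-212)*(1/447490) = 1300 + (106/45)*(1/447490) = 1300 + 53/10068525 = 13089082553/10068525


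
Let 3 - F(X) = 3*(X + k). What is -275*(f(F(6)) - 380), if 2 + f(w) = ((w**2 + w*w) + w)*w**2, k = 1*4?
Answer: -286774675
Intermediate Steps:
k = 4
F(X) = -9 - 3*X (F(X) = 3 - 3*(X + 4) = 3 - 3*(4 + X) = 3 - (12 + 3*X) = 3 + (-12 - 3*X) = -9 - 3*X)
f(w) = -2 + w**2*(w + 2*w**2) (f(w) = -2 + ((w**2 + w*w) + w)*w**2 = -2 + ((w**2 + w**2) + w)*w**2 = -2 + (2*w**2 + w)*w**2 = -2 + (w + 2*w**2)*w**2 = -2 + w**2*(w + 2*w**2))
-275*(f(F(6)) - 380) = -275*((-2 + (-9 - 3*6)**3 + 2*(-9 - 3*6)**4) - 380) = -275*((-2 + (-9 - 18)**3 + 2*(-9 - 18)**4) - 380) = -275*((-2 + (-27)**3 + 2*(-27)**4) - 380) = -275*((-2 - 19683 + 2*531441) - 380) = -275*((-2 - 19683 + 1062882) - 380) = -275*(1043197 - 380) = -275*1042817 = -286774675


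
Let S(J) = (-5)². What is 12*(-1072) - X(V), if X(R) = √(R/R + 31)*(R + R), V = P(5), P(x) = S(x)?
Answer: -12864 - 200*√2 ≈ -13147.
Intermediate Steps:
S(J) = 25
P(x) = 25
V = 25
X(R) = 8*R*√2 (X(R) = √(1 + 31)*(2*R) = √32*(2*R) = (4*√2)*(2*R) = 8*R*√2)
12*(-1072) - X(V) = 12*(-1072) - 8*25*√2 = -12864 - 200*√2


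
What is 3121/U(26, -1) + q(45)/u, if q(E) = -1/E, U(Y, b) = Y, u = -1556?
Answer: 109266223/910260 ≈ 120.04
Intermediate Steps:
3121/U(26, -1) + q(45)/u = 3121/26 - 1/45/(-1556) = 3121*(1/26) - 1*1/45*(-1/1556) = 3121/26 - 1/45*(-1/1556) = 3121/26 + 1/70020 = 109266223/910260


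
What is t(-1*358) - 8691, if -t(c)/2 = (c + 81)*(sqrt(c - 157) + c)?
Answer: -207023 + 554*I*sqrt(515) ≈ -2.0702e+5 + 12572.0*I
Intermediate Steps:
t(c) = -2*(81 + c)*(c + sqrt(-157 + c)) (t(c) = -2*(c + 81)*(sqrt(c - 157) + c) = -2*(81 + c)*(sqrt(-157 + c) + c) = -2*(81 + c)*(c + sqrt(-157 + c)))
t(-1*358) - 8691 = (-(-162)*358 - 162*sqrt(-157 - 1*358) - 2*(-1*358)**2 - 2*(-1*358)*sqrt(-157 - 1*358)) - 8691 = (-162*(-358) - 162*sqrt(-157 - 358) - 2*(-358)**2 - 2*(-358)*sqrt(-157 - 358)) - 8691 = (57996 - 162*I*sqrt(515) - 2*128164 - 2*(-358)*sqrt(-515)) - 8691 = (57996 - 162*I*sqrt(515) - 256328 - 2*(-358)*I*sqrt(515)) - 8691 = (57996 - 162*I*sqrt(515) - 256328 + 716*I*sqrt(515)) - 8691 = (-198332 + 554*I*sqrt(515)) - 8691 = -207023 + 554*I*sqrt(515)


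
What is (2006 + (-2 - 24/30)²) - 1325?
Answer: 17221/25 ≈ 688.84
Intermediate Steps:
(2006 + (-2 - 24/30)²) - 1325 = (2006 + (-2 - 24*1/30)²) - 1325 = (2006 + (-2 - ⅘)²) - 1325 = (2006 + (-14/5)²) - 1325 = (2006 + 196/25) - 1325 = 50346/25 - 1325 = 17221/25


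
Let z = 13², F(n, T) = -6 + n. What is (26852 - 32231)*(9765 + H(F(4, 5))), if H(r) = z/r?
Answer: -104142819/2 ≈ -5.2071e+7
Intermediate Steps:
z = 169
H(r) = 169/r
(26852 - 32231)*(9765 + H(F(4, 5))) = (26852 - 32231)*(9765 + 169/(-6 + 4)) = -5379*(9765 + 169/(-2)) = -5379*(9765 + 169*(-½)) = -5379*(9765 - 169/2) = -5379*19361/2 = -104142819/2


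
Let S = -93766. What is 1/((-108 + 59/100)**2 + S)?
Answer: -10000/822290919 ≈ -1.2161e-5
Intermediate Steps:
1/((-108 + 59/100)**2 + S) = 1/((-108 + 59/100)**2 - 93766) = 1/((-10741/100)**2 - 93766) = 1/(115369081/10000 - 93766) = 1/(-822290919/10000) = -10000/822290919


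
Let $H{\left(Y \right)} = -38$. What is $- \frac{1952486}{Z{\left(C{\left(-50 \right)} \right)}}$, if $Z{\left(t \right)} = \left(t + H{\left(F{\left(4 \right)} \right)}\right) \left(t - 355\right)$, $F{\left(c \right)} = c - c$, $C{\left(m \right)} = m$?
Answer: $- \frac{976243}{17820} \approx -54.784$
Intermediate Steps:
$F{\left(c \right)} = 0$
$Z{\left(t \right)} = \left(-355 + t\right) \left(-38 + t\right)$ ($Z{\left(t \right)} = \left(t - 38\right) \left(t - 355\right) = \left(-38 + t\right) \left(-355 + t\right) = \left(-355 + t\right) \left(-38 + t\right)$)
$- \frac{1952486}{Z{\left(C{\left(-50 \right)} \right)}} = - \frac{1952486}{13490 + \left(-50\right)^{2} - -19650} = - \frac{1952486}{13490 + 2500 + 19650} = - \frac{1952486}{35640} = \left(-1952486\right) \frac{1}{35640} = - \frac{976243}{17820}$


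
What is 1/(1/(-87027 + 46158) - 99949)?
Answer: -40869/4084815682 ≈ -1.0005e-5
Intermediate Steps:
1/(1/(-87027 + 46158) - 99949) = 1/(1/(-40869) - 99949) = 1/(-1/40869 - 99949) = 1/(-4084815682/40869) = -40869/4084815682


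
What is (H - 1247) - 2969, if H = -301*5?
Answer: -5721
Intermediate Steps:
H = -1505
(H - 1247) - 2969 = (-1505 - 1247) - 2969 = -2752 - 2969 = -5721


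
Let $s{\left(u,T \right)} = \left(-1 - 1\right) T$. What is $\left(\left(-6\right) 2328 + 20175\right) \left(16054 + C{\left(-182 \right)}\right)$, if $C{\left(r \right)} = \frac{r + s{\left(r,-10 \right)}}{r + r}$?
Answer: $\frac{18136289163}{182} \approx 9.965 \cdot 10^{7}$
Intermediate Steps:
$s{\left(u,T \right)} = - 2 T$
$C{\left(r \right)} = \frac{20 + r}{2 r}$ ($C{\left(r \right)} = \frac{r - -20}{r + r} = \frac{r + 20}{2 r} = \left(20 + r\right) \frac{1}{2 r} = \frac{20 + r}{2 r}$)
$\left(\left(-6\right) 2328 + 20175\right) \left(16054 + C{\left(-182 \right)}\right) = \left(\left(-6\right) 2328 + 20175\right) \left(16054 + \frac{20 - 182}{2 \left(-182\right)}\right) = \left(-13968 + 20175\right) \left(16054 + \frac{1}{2} \left(- \frac{1}{182}\right) \left(-162\right)\right) = 6207 \left(16054 + \frac{81}{182}\right) = 6207 \cdot \frac{2921909}{182} = \frac{18136289163}{182}$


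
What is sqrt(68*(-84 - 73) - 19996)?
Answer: 12*I*sqrt(213) ≈ 175.13*I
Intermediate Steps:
sqrt(68*(-84 - 73) - 19996) = sqrt(68*(-157) - 19996) = sqrt(-10676 - 19996) = sqrt(-30672) = 12*I*sqrt(213)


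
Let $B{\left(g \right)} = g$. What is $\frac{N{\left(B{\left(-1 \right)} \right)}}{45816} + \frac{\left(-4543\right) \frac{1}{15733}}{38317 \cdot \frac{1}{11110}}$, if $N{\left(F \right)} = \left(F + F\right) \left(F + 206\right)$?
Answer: $- \frac{1279811777845}{13809889897788} \approx -0.092674$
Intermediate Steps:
$N{\left(F \right)} = 2 F \left(206 + F\right)$
$\frac{N{\left(B{\left(-1 \right)} \right)}}{45816} + \frac{\left(-4543\right) \frac{1}{15733}}{38317 \cdot \frac{1}{11110}} = \frac{2 \left(-1\right) \left(206 - 1\right)}{45816} + \frac{\left(-4543\right) \frac{1}{15733}}{38317 \cdot \frac{1}{11110}} = 2 \left(-1\right) 205 \cdot \frac{1}{45816} + \frac{\left(-4543\right) \frac{1}{15733}}{38317 \cdot \frac{1}{11110}} = \left(-410\right) \frac{1}{45816} - \frac{4543}{15733 \cdot \frac{38317}{11110}} = - \frac{205}{22908} - \frac{50472730}{602841361} = - \frac{1279811777845}{13809889897788}$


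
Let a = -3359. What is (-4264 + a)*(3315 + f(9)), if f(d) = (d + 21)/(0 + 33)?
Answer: -25277175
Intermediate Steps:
f(d) = 7/11 + d/33 (f(d) = (21 + d)/33 = (21 + d)*(1/33) = 7/11 + d/33)
(-4264 + a)*(3315 + f(9)) = (-4264 - 3359)*(3315 + (7/11 + (1/33)*9)) = -7623*(3315 + (7/11 + 3/11)) = -7623*(3315 + 10/11) = -7623*36475/11 = -25277175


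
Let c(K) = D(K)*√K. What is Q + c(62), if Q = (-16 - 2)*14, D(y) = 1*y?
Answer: -252 + 62*√62 ≈ 236.19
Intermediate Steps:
D(y) = y
c(K) = K^(3/2) (c(K) = K*√K = K^(3/2))
Q = -252 (Q = -18*14 = -252)
Q + c(62) = -252 + 62^(3/2) = -252 + 62*√62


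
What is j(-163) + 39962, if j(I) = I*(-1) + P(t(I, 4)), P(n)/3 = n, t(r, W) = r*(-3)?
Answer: 41592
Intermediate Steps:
t(r, W) = -3*r
P(n) = 3*n
j(I) = -10*I (j(I) = I*(-1) + 3*(-3*I) = -I - 9*I = -10*I)
j(-163) + 39962 = -10*(-163) + 39962 = 1630 + 39962 = 41592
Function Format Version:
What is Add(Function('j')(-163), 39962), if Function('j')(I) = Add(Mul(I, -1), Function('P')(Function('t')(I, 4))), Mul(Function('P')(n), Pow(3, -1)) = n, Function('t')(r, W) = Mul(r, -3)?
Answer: 41592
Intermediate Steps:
Function('t')(r, W) = Mul(-3, r)
Function('P')(n) = Mul(3, n)
Function('j')(I) = Mul(-10, I) (Function('j')(I) = Add(Mul(I, -1), Mul(3, Mul(-3, I))) = Add(Mul(-1, I), Mul(-9, I)) = Mul(-10, I))
Add(Function('j')(-163), 39962) = Add(Mul(-10, -163), 39962) = Add(1630, 39962) = 41592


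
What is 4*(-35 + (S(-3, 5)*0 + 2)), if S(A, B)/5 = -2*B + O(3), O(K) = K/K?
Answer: -132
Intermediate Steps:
O(K) = 1
S(A, B) = 5 - 10*B (S(A, B) = 5*(-2*B + 1) = 5*(1 - 2*B) = 5 - 10*B)
4*(-35 + (S(-3, 5)*0 + 2)) = 4*(-35 + ((5 - 10*5)*0 + 2)) = 4*(-35 + ((5 - 50)*0 + 2)) = 4*(-35 + (-45*0 + 2)) = 4*(-35 + (0 + 2)) = 4*(-35 + 2) = 4*(-33) = -132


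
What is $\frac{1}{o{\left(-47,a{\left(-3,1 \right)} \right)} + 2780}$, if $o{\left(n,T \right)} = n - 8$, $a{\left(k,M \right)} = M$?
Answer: $\frac{1}{2725} \approx 0.00036697$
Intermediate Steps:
$o{\left(n,T \right)} = -8 + n$
$\frac{1}{o{\left(-47,a{\left(-3,1 \right)} \right)} + 2780} = \frac{1}{\left(-8 - 47\right) + 2780} = \frac{1}{-55 + 2780} = \frac{1}{2725}$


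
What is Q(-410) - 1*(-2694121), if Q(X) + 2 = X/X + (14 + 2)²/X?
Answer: 552294472/205 ≈ 2.6941e+6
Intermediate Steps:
Q(X) = -1 + 256/X (Q(X) = -2 + (X/X + (14 + 2)²/X) = -2 + (1 + 16²/X) = -2 + (1 + 256/X) = -1 + 256/X)
Q(-410) - 1*(-2694121) = (256 - 1*(-410))/(-410) - 1*(-2694121) = -(256 + 410)/410 + 2694121 = -1/410*666 + 2694121 = -333/205 + 2694121 = 552294472/205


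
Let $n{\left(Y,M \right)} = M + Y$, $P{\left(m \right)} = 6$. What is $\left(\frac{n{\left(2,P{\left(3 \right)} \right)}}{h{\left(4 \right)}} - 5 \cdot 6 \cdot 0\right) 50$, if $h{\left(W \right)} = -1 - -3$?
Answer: $200$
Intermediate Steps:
$h{\left(W \right)} = 2$ ($h{\left(W \right)} = -1 + 3 = 2$)
$\left(\frac{n{\left(2,P{\left(3 \right)} \right)}}{h{\left(4 \right)}} - 5 \cdot 6 \cdot 0\right) 50 = \left(\frac{6 + 2}{2} - 5 \cdot 6 \cdot 0\right) 50 = \left(8 \cdot \frac{1}{2} - 0\right) 50 = \left(4 + 0\right) 50 = 4 \cdot 50 = 200$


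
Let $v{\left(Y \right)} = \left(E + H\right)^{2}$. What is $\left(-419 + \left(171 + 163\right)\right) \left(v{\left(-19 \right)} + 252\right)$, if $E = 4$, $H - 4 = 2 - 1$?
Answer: $-28305$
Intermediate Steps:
$H = 5$ ($H = 4 + \left(2 - 1\right) = 4 + 1 = 5$)
$v{\left(Y \right)} = 81$ ($v{\left(Y \right)} = \left(4 + 5\right)^{2} = 9^{2} = 81$)
$\left(-419 + \left(171 + 163\right)\right) \left(v{\left(-19 \right)} + 252\right) = \left(-419 + \left(171 + 163\right)\right) \left(81 + 252\right) = \left(-419 + 334\right) 333 = \left(-85\right) 333 = -28305$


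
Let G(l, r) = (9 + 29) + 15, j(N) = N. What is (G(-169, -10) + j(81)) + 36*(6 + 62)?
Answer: 2582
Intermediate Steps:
G(l, r) = 53 (G(l, r) = 38 + 15 = 53)
(G(-169, -10) + j(81)) + 36*(6 + 62) = (53 + 81) + 36*(6 + 62) = 134 + 36*68 = 134 + 2448 = 2582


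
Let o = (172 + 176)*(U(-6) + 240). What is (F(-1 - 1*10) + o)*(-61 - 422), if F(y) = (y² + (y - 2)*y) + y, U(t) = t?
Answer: -39453855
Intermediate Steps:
F(y) = y + y² + y*(-2 + y) (F(y) = (y² + (-2 + y)*y) + y = (y² + y*(-2 + y)) + y = y + y² + y*(-2 + y))
o = 81432 (o = (172 + 176)*(-6 + 240) = 348*234 = 81432)
(F(-1 - 1*10) + o)*(-61 - 422) = ((-1 - 1*10)*(-1 + 2*(-1 - 1*10)) + 81432)*(-61 - 422) = ((-1 - 10)*(-1 + 2*(-1 - 10)) + 81432)*(-483) = (-11*(-1 + 2*(-11)) + 81432)*(-483) = (-11*(-1 - 22) + 81432)*(-483) = (-11*(-23) + 81432)*(-483) = (253 + 81432)*(-483) = 81685*(-483) = -39453855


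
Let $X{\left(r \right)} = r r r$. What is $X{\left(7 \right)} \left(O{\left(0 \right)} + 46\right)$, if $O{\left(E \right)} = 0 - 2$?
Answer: $15092$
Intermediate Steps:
$O{\left(E \right)} = -2$ ($O{\left(E \right)} = 0 - 2 = -2$)
$X{\left(r \right)} = r^{3}$ ($X{\left(r \right)} = r^{2} r = r^{3}$)
$X{\left(7 \right)} \left(O{\left(0 \right)} + 46\right) = 7^{3} \left(-2 + 46\right) = 343 \cdot 44 = 15092$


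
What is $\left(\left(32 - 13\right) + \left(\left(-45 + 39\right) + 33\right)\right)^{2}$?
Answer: $2116$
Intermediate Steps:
$\left(\left(32 - 13\right) + \left(\left(-45 + 39\right) + 33\right)\right)^{2} = \left(\left(32 - 13\right) + \left(-6 + 33\right)\right)^{2} = \left(19 + 27\right)^{2} = 46^{2} = 2116$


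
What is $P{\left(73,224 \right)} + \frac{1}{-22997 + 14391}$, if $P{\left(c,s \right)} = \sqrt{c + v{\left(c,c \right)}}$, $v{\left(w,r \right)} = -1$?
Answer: $- \frac{1}{8606} + 6 \sqrt{2} \approx 8.4852$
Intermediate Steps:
$P{\left(c,s \right)} = \sqrt{-1 + c}$ ($P{\left(c,s \right)} = \sqrt{c - 1} = \sqrt{-1 + c}$)
$P{\left(73,224 \right)} + \frac{1}{-22997 + 14391} = \sqrt{-1 + 73} + \frac{1}{-22997 + 14391} = \sqrt{72} + \frac{1}{-8606} = 6 \sqrt{2} - \frac{1}{8606} = - \frac{1}{8606} + 6 \sqrt{2}$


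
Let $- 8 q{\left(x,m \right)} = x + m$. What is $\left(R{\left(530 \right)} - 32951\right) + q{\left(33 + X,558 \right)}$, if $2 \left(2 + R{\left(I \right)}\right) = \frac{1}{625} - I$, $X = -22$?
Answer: $- \frac{166445621}{5000} \approx -33289.0$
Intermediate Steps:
$q{\left(x,m \right)} = - \frac{m}{8} - \frac{x}{8}$ ($q{\left(x,m \right)} = - \frac{x + m}{8} = - \frac{m + x}{8} = - \frac{m}{8} - \frac{x}{8}$)
$R{\left(I \right)} = - \frac{2499}{1250} - \frac{I}{2}$ ($R{\left(I \right)} = -2 + \frac{\frac{1}{625} - I}{2} = -2 - \left(- \frac{1}{1250} + \frac{I}{2}\right) = - \frac{2499}{1250} - \frac{I}{2}$)
$\left(R{\left(530 \right)} - 32951\right) + q{\left(33 + X,558 \right)} = \left(\left(- \frac{2499}{1250} - 265\right) - 32951\right) - \left(\frac{279}{4} + \frac{33 - 22}{8}\right) = \left(\left(- \frac{2499}{1250} - 265\right) - 32951\right) - \frac{569}{8} = \left(- \frac{333749}{1250} - 32951\right) - \frac{569}{8} = - \frac{41522499}{1250} - \frac{569}{8} = - \frac{166445621}{5000}$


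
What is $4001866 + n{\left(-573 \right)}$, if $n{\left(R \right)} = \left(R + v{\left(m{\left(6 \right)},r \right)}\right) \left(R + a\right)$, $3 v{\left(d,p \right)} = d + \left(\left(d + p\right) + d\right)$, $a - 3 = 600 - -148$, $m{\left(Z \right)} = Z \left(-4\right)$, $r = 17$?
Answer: $\frac{11689826}{3} \approx 3.8966 \cdot 10^{6}$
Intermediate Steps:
$m{\left(Z \right)} = - 4 Z$
$a = 751$ ($a = 3 + \left(600 - -148\right) = 3 + \left(600 + 148\right) = 3 + 748 = 751$)
$v{\left(d,p \right)} = d + \frac{p}{3}$ ($v{\left(d,p \right)} = \frac{d + \left(\left(d + p\right) + d\right)}{3} = \frac{d + \left(p + 2 d\right)}{3} = \frac{p + 3 d}{3} = d + \frac{p}{3}$)
$n{\left(R \right)} = \left(751 + R\right) \left(- \frac{55}{3} + R\right)$ ($n{\left(R \right)} = \left(R + \left(\left(-4\right) 6 + \frac{1}{3} \cdot 17\right)\right) \left(R + 751\right) = \left(R + \left(-24 + \frac{17}{3}\right)\right) \left(751 + R\right) = \left(R - \frac{55}{3}\right) \left(751 + R\right) = \left(- \frac{55}{3} + R\right) \left(751 + R\right) = \left(751 + R\right) \left(- \frac{55}{3} + R\right)$)
$4001866 + n{\left(-573 \right)} = 4001866 + \left(- \frac{41305}{3} + \left(-573\right)^{2} + \frac{2198}{3} \left(-573\right)\right) = 4001866 - \frac{315772}{3} = \frac{11689826}{3}$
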